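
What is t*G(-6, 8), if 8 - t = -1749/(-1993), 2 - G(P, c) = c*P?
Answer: 709750/1993 ≈ 356.12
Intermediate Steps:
G(P, c) = 2 - P*c (G(P, c) = 2 - c*P = 2 - P*c)
t = 14195/1993 (t = 8 - (-1749)/(-1993) = 8 - (-1749)*(-1)/1993 = 8 - 1*1749/1993 = 8 - 1749/1993 = 14195/1993 ≈ 7.1224)
t*G(-6, 8) = 14195*(2 - 1*(-6)*8)/1993 = 14195*(2 + 48)/1993 = (14195/1993)*50 = 709750/1993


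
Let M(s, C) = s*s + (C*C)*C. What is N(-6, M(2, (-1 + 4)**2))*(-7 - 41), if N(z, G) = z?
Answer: 288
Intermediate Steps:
M(s, C) = C**3 + s**2 (M(s, C) = s**2 + C**2*C = s**2 + C**3 = C**3 + s**2)
N(-6, M(2, (-1 + 4)**2))*(-7 - 41) = -6*(-7 - 41) = -6*(-48) = 288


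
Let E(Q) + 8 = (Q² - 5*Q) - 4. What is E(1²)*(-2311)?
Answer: 36976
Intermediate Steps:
E(Q) = -12 + Q² - 5*Q (E(Q) = -8 + ((Q² - 5*Q) - 4) = -8 + (-4 + Q² - 5*Q) = -12 + Q² - 5*Q)
E(1²)*(-2311) = (-12 + (1²)² - 5*1²)*(-2311) = (-12 + 1² - 5*1)*(-2311) = (-12 + 1 - 5)*(-2311) = -16*(-2311) = 36976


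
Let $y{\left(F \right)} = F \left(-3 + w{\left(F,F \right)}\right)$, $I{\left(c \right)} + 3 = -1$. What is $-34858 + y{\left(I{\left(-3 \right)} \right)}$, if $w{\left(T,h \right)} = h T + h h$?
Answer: $-34974$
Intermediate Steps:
$w{\left(T,h \right)} = h^{2} + T h$ ($w{\left(T,h \right)} = T h + h^{2} = h^{2} + T h$)
$I{\left(c \right)} = -4$ ($I{\left(c \right)} = -3 - 1 = -4$)
$y{\left(F \right)} = F \left(-3 + 2 F^{2}\right)$ ($y{\left(F \right)} = F \left(-3 + F \left(F + F\right)\right) = F \left(-3 + F 2 F\right) = F \left(-3 + 2 F^{2}\right)$)
$-34858 + y{\left(I{\left(-3 \right)} \right)} = -34858 - 4 \left(-3 + 2 \left(-4\right)^{2}\right) = -34858 - 4 \left(-3 + 2 \cdot 16\right) = -34858 - 4 \left(-3 + 32\right) = -34858 - 116 = -34974$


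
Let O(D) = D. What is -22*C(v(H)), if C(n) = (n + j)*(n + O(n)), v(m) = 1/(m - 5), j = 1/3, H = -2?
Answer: 176/147 ≈ 1.1973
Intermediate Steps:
j = ⅓ ≈ 0.33333
v(m) = 1/(-5 + m)
C(n) = 2*n*(⅓ + n) (C(n) = (n + ⅓)*(n + n) = (⅓ + n)*(2*n) = 2*n*(⅓ + n))
-22*C(v(H)) = -44*(1 + 3/(-5 - 2))/(3*(-5 - 2)) = -44*(1 + 3/(-7))/(3*(-7)) = -44*(-1)*(1 + 3*(-⅐))/(3*7) = -44*(-1)*(1 - 3/7)/(3*7) = -44*(-1)*4/(3*7*7) = -22*(-8/147) = 176/147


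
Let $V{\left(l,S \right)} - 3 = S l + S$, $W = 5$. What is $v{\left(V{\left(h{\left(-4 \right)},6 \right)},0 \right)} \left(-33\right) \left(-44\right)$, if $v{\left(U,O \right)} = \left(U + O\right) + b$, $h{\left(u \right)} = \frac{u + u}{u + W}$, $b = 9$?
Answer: $-43560$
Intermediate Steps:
$h{\left(u \right)} = \frac{2 u}{5 + u}$ ($h{\left(u \right)} = \frac{u + u}{u + 5} = \frac{2 u}{5 + u}$)
$V{\left(l,S \right)} = 3 + S + S l$ ($V{\left(l,S \right)} = 3 + \left(S l + S\right) = 3 + \left(S + S l\right) = 3 + S + S l$)
$v{\left(U,O \right)} = 9 + O + U$ ($v{\left(U,O \right)} = \left(U + O\right) + 9 = \left(O + U\right) + 9 = 9 + O + U$)
$v{\left(V{\left(h{\left(-4 \right)},6 \right)},0 \right)} \left(-33\right) \left(-44\right) = \left(9 + 0 + \left(3 + 6 + 6 \cdot 2 \left(-4\right) \frac{1}{5 - 4}\right)\right) \left(-33\right) \left(-44\right) = \left(9 + 0 + \left(3 + 6 + 6 \cdot 2 \left(-4\right) 1^{-1}\right)\right) \left(-33\right) \left(-44\right) = \left(9 + 0 + \left(3 + 6 + 6 \cdot 2 \left(-4\right) 1\right)\right) \left(-33\right) \left(-44\right) = \left(9 + 0 + \left(3 + 6 + 6 \left(-8\right)\right)\right) \left(-33\right) \left(-44\right) = \left(9 + 0 + \left(3 + 6 - 48\right)\right) \left(-33\right) \left(-44\right) = \left(9 + 0 - 39\right) \left(-33\right) \left(-44\right) = \left(-30\right) \left(-33\right) \left(-44\right) = 990 \left(-44\right) = -43560$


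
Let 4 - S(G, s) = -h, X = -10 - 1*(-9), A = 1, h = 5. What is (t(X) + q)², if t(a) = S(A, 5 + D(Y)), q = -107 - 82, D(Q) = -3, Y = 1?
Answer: 32400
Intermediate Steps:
q = -189
X = -1 (X = -10 + 9 = -1)
S(G, s) = 9 (S(G, s) = 4 - (-1)*5 = 4 - 1*(-5) = 4 + 5 = 9)
t(a) = 9
(t(X) + q)² = (9 - 189)² = (-180)² = 32400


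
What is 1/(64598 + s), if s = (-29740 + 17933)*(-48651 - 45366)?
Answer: 1/1110123317 ≈ 9.0080e-10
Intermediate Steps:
s = 1110058719 (s = -11807*(-94017) = 1110058719)
1/(64598 + s) = 1/(64598 + 1110058719) = 1/1110123317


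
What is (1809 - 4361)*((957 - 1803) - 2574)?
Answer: 8727840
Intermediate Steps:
(1809 - 4361)*((957 - 1803) - 2574) = -2552*(-846 - 2574) = -2552*(-3420) = 8727840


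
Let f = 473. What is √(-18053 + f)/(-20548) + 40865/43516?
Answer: 3715/3956 - I*√4395/10274 ≈ 0.93908 - 0.0064527*I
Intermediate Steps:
√(-18053 + f)/(-20548) + 40865/43516 = √(-18053 + 473)/(-20548) + 40865/43516 = √(-17580)*(-1/20548) + 40865*(1/43516) = (2*I*√4395)*(-1/20548) + 3715/3956 = -I*√4395/10274 + 3715/3956 = 3715/3956 - I*√4395/10274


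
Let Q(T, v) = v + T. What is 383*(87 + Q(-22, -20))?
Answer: 17235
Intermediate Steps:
Q(T, v) = T + v
383*(87 + Q(-22, -20)) = 383*(87 + (-22 - 20)) = 383*(87 - 42) = 383*45 = 17235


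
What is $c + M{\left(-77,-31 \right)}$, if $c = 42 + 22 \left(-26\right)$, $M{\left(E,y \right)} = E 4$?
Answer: $-838$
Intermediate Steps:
$M{\left(E,y \right)} = 4 E$
$c = -530$ ($c = 42 - 572 = -530$)
$c + M{\left(-77,-31 \right)} = -530 + 4 \left(-77\right) = -530 - 308 = -838$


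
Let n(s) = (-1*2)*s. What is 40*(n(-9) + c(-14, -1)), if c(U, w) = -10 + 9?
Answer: 680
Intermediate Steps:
c(U, w) = -1
n(s) = -2*s
40*(n(-9) + c(-14, -1)) = 40*(-2*(-9) - 1) = 40*(18 - 1) = 40*17 = 680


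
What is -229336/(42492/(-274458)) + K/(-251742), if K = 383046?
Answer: 220075077439087/148569737 ≈ 1.4813e+6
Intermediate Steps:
-229336/(42492/(-274458)) + K/(-251742) = -229336/(42492/(-274458)) + 383046/(-251742) = -229336/(42492*(-1/274458)) + 383046*(-1/251742) = -229336/(-7082/45743) - 63841/41957 = -229336*(-45743/7082) - 63841/41957 = 5245258324/3541 - 63841/41957 = 220075077439087/148569737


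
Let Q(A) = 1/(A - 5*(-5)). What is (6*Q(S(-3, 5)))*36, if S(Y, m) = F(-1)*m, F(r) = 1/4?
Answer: 288/35 ≈ 8.2286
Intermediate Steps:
F(r) = 1/4
S(Y, m) = m/4
Q(A) = 1/(25 + A) (Q(A) = 1/(A + 25) = 1/(25 + A))
(6*Q(S(-3, 5)))*36 = (6/(25 + (1/4)*5))*36 = (6/(25 + 5/4))*36 = (6/(105/4))*36 = (6*(4/105))*36 = (8/35)*36 = 288/35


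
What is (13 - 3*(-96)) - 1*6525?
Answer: -6224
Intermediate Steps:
(13 - 3*(-96)) - 1*6525 = (13 + 288) - 6525 = 301 - 6525 = -6224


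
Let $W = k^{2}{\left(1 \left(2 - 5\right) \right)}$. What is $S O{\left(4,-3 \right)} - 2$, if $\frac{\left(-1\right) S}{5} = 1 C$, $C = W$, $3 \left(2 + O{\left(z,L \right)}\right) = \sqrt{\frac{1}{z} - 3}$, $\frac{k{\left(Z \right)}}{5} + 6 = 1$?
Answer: $6248 - \frac{3125 i \sqrt{11}}{6} \approx 6248.0 - 1727.4 i$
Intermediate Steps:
$k{\left(Z \right)} = -25$ ($k{\left(Z \right)} = -30 + 5 \cdot 1 = -30 + 5 = -25$)
$O{\left(z,L \right)} = -2 + \frac{\sqrt{-3 + \frac{1}{z}}}{3}$ ($O{\left(z,L \right)} = -2 + \frac{\sqrt{\frac{1}{z} - 3}}{3} = -2 + \frac{\sqrt{-3 + \frac{1}{z}}}{3}$)
$W = 625$ ($W = \left(-25\right)^{2} = 625$)
$C = 625$
$S = -3125$ ($S = - 5 \cdot 1 \cdot 625 = \left(-5\right) 625 = -3125$)
$S O{\left(4,-3 \right)} - 2 = - 3125 \left(-2 + \frac{\sqrt{-3 + \frac{1}{4}}}{3}\right) - 2 = - 3125 \left(-2 + \frac{\sqrt{- \frac{11}{4}}}{3}\right) - 2 = - 3125 \left(-2 + \frac{\frac{1}{2} i \sqrt{11}}{3}\right) - 2 = - 3125 \left(-2 + \frac{i \sqrt{11}}{6}\right) - 2 = \left(6250 - \frac{3125 i \sqrt{11}}{6}\right) - 2 = 6248 - \frac{3125 i \sqrt{11}}{6}$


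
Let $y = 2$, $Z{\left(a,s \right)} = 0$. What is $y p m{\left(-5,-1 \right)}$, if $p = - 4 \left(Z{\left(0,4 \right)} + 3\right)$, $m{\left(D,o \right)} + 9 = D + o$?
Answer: $360$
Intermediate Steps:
$m{\left(D,o \right)} = -9 + D + o$ ($m{\left(D,o \right)} = -9 + \left(D + o\right) = -9 + D + o$)
$p = -12$ ($p = - 4 \left(0 + 3\right) = \left(-4\right) 3 = -12$)
$y p m{\left(-5,-1 \right)} = 2 \left(-12\right) \left(-9 - 5 - 1\right) = \left(-24\right) \left(-15\right) = 360$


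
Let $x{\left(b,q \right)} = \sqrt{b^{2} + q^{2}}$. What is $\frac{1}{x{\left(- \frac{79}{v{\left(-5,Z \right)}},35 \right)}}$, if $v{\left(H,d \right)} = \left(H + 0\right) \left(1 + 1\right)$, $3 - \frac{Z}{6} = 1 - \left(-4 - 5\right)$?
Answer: $\frac{10 \sqrt{128741}}{128741} \approx 0.02787$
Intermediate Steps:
$Z = -42$ ($Z = 18 - 6 \left(1 - \left(-4 - 5\right)\right) = 18 - 6 \left(1 - -9\right) = 18 - 6 \left(1 + 9\right) = 18 - 60 = -42$)
$v{\left(H,d \right)} = 2 H$ ($v{\left(H,d \right)} = H 2 = 2 H$)
$\frac{1}{x{\left(- \frac{79}{v{\left(-5,Z \right)}},35 \right)}} = \frac{1}{\sqrt{\left(- \frac{79}{2 \left(-5\right)}\right)^{2} + 35^{2}}} = \frac{1}{\sqrt{\left(- \frac{79}{-10}\right)^{2} + 1225}} = \frac{1}{\sqrt{\left(\left(-79\right) \left(- \frac{1}{10}\right)\right)^{2} + 1225}} = \frac{1}{\sqrt{\left(\frac{79}{10}\right)^{2} + 1225}} = \frac{1}{\sqrt{\frac{6241}{100} + 1225}} = \frac{1}{\sqrt{\frac{128741}{100}}} = \frac{1}{\frac{1}{10} \sqrt{128741}} = \frac{10 \sqrt{128741}}{128741}$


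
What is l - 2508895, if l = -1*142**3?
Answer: -5372183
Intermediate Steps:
l = -2863288 (l = -1*2863288 = -2863288)
l - 2508895 = -2863288 - 2508895 = -5372183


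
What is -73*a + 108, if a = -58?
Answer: 4342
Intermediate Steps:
-73*a + 108 = -73*(-58) + 108 = 4234 + 108 = 4342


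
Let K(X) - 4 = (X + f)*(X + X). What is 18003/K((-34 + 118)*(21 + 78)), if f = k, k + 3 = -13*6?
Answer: 18003/136964524 ≈ 0.00013144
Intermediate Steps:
k = -81 (k = -3 - 13*6 = -3 - 78 = -81)
f = -81
K(X) = 4 + 2*X*(-81 + X) (K(X) = 4 + (X - 81)*(X + X) = 4 + (-81 + X)*(2*X) = 4 + 2*X*(-81 + X))
18003/K((-34 + 118)*(21 + 78)) = 18003/(4 - 162*(-34 + 118)*(21 + 78) + 2*((-34 + 118)*(21 + 78))**2) = 18003/(4 - 13608*99 + 2*(84*99)**2) = 18003/(4 - 162*8316 + 2*8316**2) = 18003/(4 - 1347192 + 2*69155856) = 18003/(4 - 1347192 + 138311712) = 18003/136964524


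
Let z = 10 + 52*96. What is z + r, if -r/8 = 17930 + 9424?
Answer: -213830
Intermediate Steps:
r = -218832 (r = -8*(17930 + 9424) = -8*27354 = -218832)
z = 5002 (z = 10 + 4992 = 5002)
z + r = 5002 - 218832 = -213830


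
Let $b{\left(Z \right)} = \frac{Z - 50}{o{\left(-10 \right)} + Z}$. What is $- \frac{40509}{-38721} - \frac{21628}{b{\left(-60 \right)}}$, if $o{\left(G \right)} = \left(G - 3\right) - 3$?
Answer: $- \frac{10607055983}{709885} \approx -14942.0$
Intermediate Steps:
$o{\left(G \right)} = -6 + G$ ($o{\left(G \right)} = \left(-3 + G\right) - 3 = -6 + G$)
$b{\left(Z \right)} = \frac{-50 + Z}{-16 + Z}$ ($b{\left(Z \right)} = \frac{Z - 50}{\left(-6 - 10\right) + Z} = \frac{-50 + Z}{-16 + Z}$)
$- \frac{40509}{-38721} - \frac{21628}{b{\left(-60 \right)}} = - \frac{40509}{-38721} - \frac{21628}{\frac{1}{-16 - 60} \left(-50 - 60\right)} = \left(-40509\right) \left(- \frac{1}{38721}\right) - \frac{21628}{\frac{1}{-76} \left(-110\right)} = \frac{13503}{12907} - \frac{21628}{\left(- \frac{1}{76}\right) \left(-110\right)} = \frac{13503}{12907} - \frac{21628}{\frac{55}{38}} = \frac{13503}{12907} - \frac{821864}{55} = - \frac{10607055983}{709885}$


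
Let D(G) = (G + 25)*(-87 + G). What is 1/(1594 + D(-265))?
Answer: 1/86074 ≈ 1.1618e-5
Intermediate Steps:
D(G) = (-87 + G)*(25 + G) (D(G) = (25 + G)*(-87 + G) = (-87 + G)*(25 + G))
1/(1594 + D(-265)) = 1/(1594 + (-2175 + (-265)² - 62*(-265))) = 1/(1594 + (-2175 + 70225 + 16430)) = 1/(1594 + 84480) = 1/86074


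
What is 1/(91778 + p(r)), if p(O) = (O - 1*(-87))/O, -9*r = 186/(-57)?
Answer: 62/5705175 ≈ 1.0867e-5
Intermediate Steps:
r = 62/171 (r = -62/(3*(-57)) = -62*(-1)/(3*57) = -⅑*(-62/19) = 62/171 ≈ 0.36257)
p(O) = (87 + O)/O (p(O) = (O + 87)/O = (87 + O)/O)
1/(91778 + p(r)) = 1/(91778 + (87 + 62/171)/(62/171)) = 1/(91778 + (171/62)*(14939/171)) = 1/(91778 + 14939/62) = 1/(5705175/62) = 62/5705175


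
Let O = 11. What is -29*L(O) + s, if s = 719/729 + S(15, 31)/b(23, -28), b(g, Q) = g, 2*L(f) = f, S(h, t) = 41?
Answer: -5255821/33534 ≈ -156.73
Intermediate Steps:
L(f) = f/2
s = 46426/16767 (s = 719/729 + 41/23 = 46426/16767 ≈ 2.7689)
-29*L(O) + s = -29*11/2 + 46426/16767 = -319/2 + 46426/16767 = -5255821/33534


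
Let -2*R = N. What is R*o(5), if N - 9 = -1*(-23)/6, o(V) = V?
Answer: -385/12 ≈ -32.083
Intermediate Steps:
N = 77/6 (N = 9 - 1*(-23)/6 = 9 + 23*(⅙) = 9 + 23/6 = 77/6 ≈ 12.833)
R = -77/12 (R = -½*77/6 = -77/12 ≈ -6.4167)
R*o(5) = -77/12*5 = -385/12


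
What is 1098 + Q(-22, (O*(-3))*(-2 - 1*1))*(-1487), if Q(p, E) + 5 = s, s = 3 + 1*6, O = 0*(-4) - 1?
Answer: -4850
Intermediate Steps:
O = -1 (O = 0 - 1 = -1)
s = 9 (s = 3 + 6 = 9)
Q(p, E) = 4 (Q(p, E) = -5 + 9 = 4)
1098 + Q(-22, (O*(-3))*(-2 - 1*1))*(-1487) = 1098 + 4*(-1487) = 1098 - 5948 = -4850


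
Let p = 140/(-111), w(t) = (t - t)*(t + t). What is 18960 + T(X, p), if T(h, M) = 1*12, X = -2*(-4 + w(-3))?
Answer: 18972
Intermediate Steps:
w(t) = 0 (w(t) = 0*(2*t) = 0)
X = 8 (X = -2*(-4 + 0) = -2*(-4) = 8)
p = -140/111 (p = 140*(-1/111) = -140/111 ≈ -1.2613)
T(h, M) = 12
18960 + T(X, p) = 18960 + 12 = 18972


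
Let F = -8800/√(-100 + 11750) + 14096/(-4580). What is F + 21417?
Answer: 24518941/1145 - 880*√466/233 ≈ 21332.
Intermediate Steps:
F = -3524/1145 - 880*√466/233 (F = -8800*√466/2330 + 14096*(-1/4580) = -8800*√466/2330 - 3524/1145 = -880*√466/233 - 3524/1145 = -3524/1145 - 880*√466/233 ≈ -84.608)
F + 21417 = (-3524/1145 - 880*√466/233) + 21417 = 24518941/1145 - 880*√466/233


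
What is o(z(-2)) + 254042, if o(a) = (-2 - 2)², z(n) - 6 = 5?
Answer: 254058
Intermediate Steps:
z(n) = 11 (z(n) = 6 + 5 = 11)
o(a) = 16 (o(a) = (-4)² = 16)
o(z(-2)) + 254042 = 16 + 254042 = 254058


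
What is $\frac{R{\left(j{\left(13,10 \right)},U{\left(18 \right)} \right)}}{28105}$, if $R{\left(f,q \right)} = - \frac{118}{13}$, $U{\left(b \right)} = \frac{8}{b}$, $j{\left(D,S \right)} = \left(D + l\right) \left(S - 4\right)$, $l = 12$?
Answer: $- \frac{118}{365365} \approx -0.00032296$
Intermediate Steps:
$j{\left(D,S \right)} = \left(-4 + S\right) \left(12 + D\right)$ ($j{\left(D,S \right)} = \left(D + 12\right) \left(S - 4\right) = \left(12 + D\right) \left(-4 + S\right) = \left(-4 + S\right) \left(12 + D\right)$)
$R{\left(f,q \right)} = - \frac{118}{13}$ ($R{\left(f,q \right)} = \left(-118\right) \frac{1}{13} = - \frac{118}{13}$)
$\frac{R{\left(j{\left(13,10 \right)},U{\left(18 \right)} \right)}}{28105} = - \frac{118}{13 \cdot 28105} = \left(- \frac{118}{13}\right) \frac{1}{28105} = - \frac{118}{365365}$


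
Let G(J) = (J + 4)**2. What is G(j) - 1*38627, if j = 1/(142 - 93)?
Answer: -92704618/2401 ≈ -38611.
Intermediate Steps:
j = 1/49 ≈ 0.020408
G(J) = (4 + J)**2
G(j) - 1*38627 = (4 + 1/49)**2 - 1*38627 = (197/49)**2 - 38627 = 38809/2401 - 38627 = -92704618/2401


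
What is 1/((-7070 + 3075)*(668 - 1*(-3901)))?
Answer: -1/18253155 ≈ -5.4785e-8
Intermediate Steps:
1/((-7070 + 3075)*(668 - 1*(-3901))) = 1/((-3995)*(668 + 3901)) = -1/3995/4569 = -1/3995*1/4569 = -1/18253155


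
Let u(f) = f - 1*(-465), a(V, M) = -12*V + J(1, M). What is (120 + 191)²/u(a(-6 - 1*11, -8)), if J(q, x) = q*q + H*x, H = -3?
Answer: 96721/694 ≈ 139.37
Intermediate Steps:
J(q, x) = q² - 3*x (J(q, x) = q*q - 3*x = q² - 3*x)
a(V, M) = 1 - 12*V - 3*M (a(V, M) = -12*V + (1² - 3*M) = -12*V + (1 - 3*M) = 1 - 12*V - 3*M)
u(f) = 465 + f (u(f) = f + 465 = 465 + f)
(120 + 191)²/u(a(-6 - 1*11, -8)) = (120 + 191)²/(465 + (1 - 12*(-6 - 1*11) - 3*(-8))) = 311²/(465 + (1 - 12*(-6 - 11) + 24)) = 96721/(465 + (1 - 12*(-17) + 24)) = 96721/(465 + (1 + 204 + 24)) = 96721/(465 + 229) = 96721/694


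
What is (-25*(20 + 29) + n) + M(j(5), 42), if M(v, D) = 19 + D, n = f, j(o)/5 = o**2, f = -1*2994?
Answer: -4158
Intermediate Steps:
f = -2994
j(o) = 5*o**2
n = -2994
(-25*(20 + 29) + n) + M(j(5), 42) = (-25*(20 + 29) - 2994) + (19 + 42) = (-25*49 - 2994) + 61 = (-1225 - 2994) + 61 = -4219 + 61 = -4158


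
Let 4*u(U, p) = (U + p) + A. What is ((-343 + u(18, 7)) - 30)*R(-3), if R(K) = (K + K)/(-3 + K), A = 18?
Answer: -1449/4 ≈ -362.25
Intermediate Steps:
u(U, p) = 9/2 + U/4 + p/4 (u(U, p) = ((U + p) + 18)/4 = (18 + U + p)/4 = 9/2 + U/4 + p/4)
R(K) = 2*K/(-3 + K) (R(K) = (2*K)/(-3 + K) = 2*K/(-3 + K))
((-343 + u(18, 7)) - 30)*R(-3) = ((-343 + (9/2 + (1/4)*18 + (1/4)*7)) - 30)*(2*(-3)/(-3 - 3)) = ((-343 + (9/2 + 9/2 + 7/4)) - 30)*(2*(-3)/(-6)) = ((-343 + 43/4) - 30)*(2*(-3)*(-1/6)) = (-1329/4 - 30)*1 = -1449/4*1 = -1449/4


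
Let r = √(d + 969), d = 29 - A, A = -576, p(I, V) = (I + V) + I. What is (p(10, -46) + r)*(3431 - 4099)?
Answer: 17368 - 668*√1574 ≈ -9134.0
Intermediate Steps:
p(I, V) = V + 2*I
d = 605 (d = 29 - 1*(-576) = 29 + 576 = 605)
r = √1574 (r = √(605 + 969) = √1574 ≈ 39.674)
(p(10, -46) + r)*(3431 - 4099) = ((-46 + 2*10) + √1574)*(3431 - 4099) = ((-46 + 20) + √1574)*(-668) = (-26 + √1574)*(-668) = 17368 - 668*√1574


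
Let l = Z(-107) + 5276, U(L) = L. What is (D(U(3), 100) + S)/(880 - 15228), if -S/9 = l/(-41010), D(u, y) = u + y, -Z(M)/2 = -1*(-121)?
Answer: -177889/24517145 ≈ -0.0072557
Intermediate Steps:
Z(M) = -242 (Z(M) = -(-2)*(-121) = -2*121 = -242)
l = 5034 (l = -242 + 5276 = 5034)
S = 7551/6835 (S = -45306/(-41010) = -45306*(-1)/41010 = -9*(-839/6835) = 7551/6835 ≈ 1.1048)
(D(U(3), 100) + S)/(880 - 15228) = ((3 + 100) + 7551/6835)/(880 - 15228) = (103 + 7551/6835)/(-14348) = (711556/6835)*(-1/14348) = -177889/24517145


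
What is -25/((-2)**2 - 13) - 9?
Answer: -56/9 ≈ -6.2222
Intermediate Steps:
-25/((-2)**2 - 13) - 9 = -25/(4 - 13) - 9 = -25/(-9) - 9 = -25*(-1/9) - 9 = 25/9 - 9 = -56/9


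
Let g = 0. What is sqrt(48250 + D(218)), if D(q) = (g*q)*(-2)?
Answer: 5*sqrt(1930) ≈ 219.66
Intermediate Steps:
D(q) = 0 (D(q) = (0*q)*(-2) = 0*(-2) = 0)
sqrt(48250 + D(218)) = sqrt(48250 + 0) = sqrt(48250) = 5*sqrt(1930)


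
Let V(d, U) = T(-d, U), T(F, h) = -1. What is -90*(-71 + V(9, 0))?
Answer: 6480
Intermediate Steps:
V(d, U) = -1
-90*(-71 + V(9, 0)) = -90*(-71 - 1) = -90*(-72) = 6480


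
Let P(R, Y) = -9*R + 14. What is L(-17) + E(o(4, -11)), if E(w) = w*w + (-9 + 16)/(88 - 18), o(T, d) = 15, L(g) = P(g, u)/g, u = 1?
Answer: 36597/170 ≈ 215.28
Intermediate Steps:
P(R, Y) = 14 - 9*R
L(g) = (14 - 9*g)/g
E(w) = ⅒ + w² (E(w) = w² + 7/70 = w² + 7*(1/70) = w² + ⅒ = ⅒ + w²)
L(-17) + E(o(4, -11)) = (-9 + 14/(-17)) + (⅒ + 15²) = (-9 + 14*(-1/17)) + (⅒ + 225) = (-9 - 14/17) + 2251/10 = -167/17 + 2251/10 = 36597/170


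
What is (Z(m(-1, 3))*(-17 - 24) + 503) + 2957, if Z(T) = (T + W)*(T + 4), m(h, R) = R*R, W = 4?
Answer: -3469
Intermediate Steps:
m(h, R) = R²
Z(T) = (4 + T)² (Z(T) = (T + 4)*(T + 4) = (4 + T)*(4 + T) = (4 + T)²)
(Z(m(-1, 3))*(-17 - 24) + 503) + 2957 = ((16 + (3²)² + 8*3²)*(-17 - 24) + 503) + 2957 = ((16 + 9² + 8*9)*(-41) + 503) + 2957 = ((16 + 81 + 72)*(-41) + 503) + 2957 = (169*(-41) + 503) + 2957 = (-6929 + 503) + 2957 = -6426 + 2957 = -3469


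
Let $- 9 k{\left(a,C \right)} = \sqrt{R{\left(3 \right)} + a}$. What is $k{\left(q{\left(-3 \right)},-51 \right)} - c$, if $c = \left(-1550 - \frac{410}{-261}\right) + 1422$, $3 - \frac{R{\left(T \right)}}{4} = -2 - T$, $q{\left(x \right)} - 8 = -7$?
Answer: $\frac{32998}{261} - \frac{\sqrt{33}}{9} \approx 125.79$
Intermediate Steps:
$q{\left(x \right)} = 1$ ($q{\left(x \right)} = 8 - 7 = 1$)
$R{\left(T \right)} = 20 + 4 T$ ($R{\left(T \right)} = 12 - 4 \left(-2 - T\right) = 12 + \left(8 + 4 T\right) = 20 + 4 T$)
$c = - \frac{32998}{261}$ ($c = \left(-1550 - - \frac{410}{261}\right) + 1422 = \left(-1550 + \frac{410}{261}\right) + 1422 = - \frac{404140}{261} + 1422 = - \frac{32998}{261} \approx -126.43$)
$k{\left(a,C \right)} = - \frac{\sqrt{32 + a}}{9}$ ($k{\left(a,C \right)} = - \frac{\sqrt{\left(20 + 4 \cdot 3\right) + a}}{9} = - \frac{\sqrt{\left(20 + 12\right) + a}}{9} = - \frac{\sqrt{32 + a}}{9}$)
$k{\left(q{\left(-3 \right)},-51 \right)} - c = - \frac{\sqrt{32 + 1}}{9} - - \frac{32998}{261} = - \frac{\sqrt{33}}{9} + \frac{32998}{261} = \frac{32998}{261} - \frac{\sqrt{33}}{9}$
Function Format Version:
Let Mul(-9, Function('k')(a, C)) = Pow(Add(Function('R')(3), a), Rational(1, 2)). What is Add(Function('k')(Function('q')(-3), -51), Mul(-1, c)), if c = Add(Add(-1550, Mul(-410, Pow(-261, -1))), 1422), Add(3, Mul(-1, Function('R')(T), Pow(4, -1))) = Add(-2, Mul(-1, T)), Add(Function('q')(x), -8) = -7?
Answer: Add(Rational(32998, 261), Mul(Rational(-1, 9), Pow(33, Rational(1, 2)))) ≈ 125.79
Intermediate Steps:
Function('q')(x) = 1 (Function('q')(x) = Add(8, -7) = 1)
Function('R')(T) = Add(20, Mul(4, T)) (Function('R')(T) = Add(12, Mul(-4, Add(-2, Mul(-1, T)))) = Add(12, Add(8, Mul(4, T))) = Add(20, Mul(4, T)))
c = Rational(-32998, 261) (c = Add(Add(-1550, Mul(-410, Rational(-1, 261))), 1422) = Add(Add(-1550, Rational(410, 261)), 1422) = Add(Rational(-404140, 261), 1422) = Rational(-32998, 261) ≈ -126.43)
Function('k')(a, C) = Mul(Rational(-1, 9), Pow(Add(32, a), Rational(1, 2))) (Function('k')(a, C) = Mul(Rational(-1, 9), Pow(Add(Add(20, Mul(4, 3)), a), Rational(1, 2))) = Mul(Rational(-1, 9), Pow(Add(Add(20, 12), a), Rational(1, 2))) = Mul(Rational(-1, 9), Pow(Add(32, a), Rational(1, 2))))
Add(Function('k')(Function('q')(-3), -51), Mul(-1, c)) = Add(Mul(Rational(-1, 9), Pow(Add(32, 1), Rational(1, 2))), Mul(-1, Rational(-32998, 261))) = Add(Mul(Rational(-1, 9), Pow(33, Rational(1, 2))), Rational(32998, 261)) = Add(Rational(32998, 261), Mul(Rational(-1, 9), Pow(33, Rational(1, 2))))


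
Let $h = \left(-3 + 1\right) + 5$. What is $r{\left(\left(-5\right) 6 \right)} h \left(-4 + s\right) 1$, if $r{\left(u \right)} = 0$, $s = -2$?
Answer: $0$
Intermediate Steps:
$h = 3$ ($h = -2 + 5 = 3$)
$r{\left(\left(-5\right) 6 \right)} h \left(-4 + s\right) 1 = 0 \cdot 3 \left(-4 - 2\right) 1 = 0 \left(\left(-6\right) 1\right) = 0 \left(-6\right) = 0$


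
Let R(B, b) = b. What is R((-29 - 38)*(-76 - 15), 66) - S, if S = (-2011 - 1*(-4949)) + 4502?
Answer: -7374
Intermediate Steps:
S = 7440 (S = (-2011 + 4949) + 4502 = 2938 + 4502 = 7440)
R((-29 - 38)*(-76 - 15), 66) - S = 66 - 1*7440 = 66 - 7440 = -7374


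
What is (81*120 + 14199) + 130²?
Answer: 40819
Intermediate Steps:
(81*120 + 14199) + 130² = (9720 + 14199) + 16900 = 23919 + 16900 = 40819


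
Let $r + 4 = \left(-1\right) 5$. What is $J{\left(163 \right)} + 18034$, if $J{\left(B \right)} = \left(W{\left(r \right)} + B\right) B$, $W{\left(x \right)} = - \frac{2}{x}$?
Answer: $\frac{401753}{9} \approx 44639.0$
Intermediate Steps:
$r = -9$ ($r = -4 - 5 = -9$)
$J{\left(B \right)} = B \left(\frac{2}{9} + B\right)$ ($J{\left(B \right)} = \left(- \frac{2}{-9} + B\right) B = \left(\left(-2\right) \left(- \frac{1}{9}\right) + B\right) B = \left(\frac{2}{9} + B\right) B = B \left(\frac{2}{9} + B\right)$)
$J{\left(163 \right)} + 18034 = \frac{1}{9} \cdot 163 \left(2 + 9 \cdot 163\right) + 18034 = \frac{1}{9} \cdot 163 \left(2 + 1467\right) + 18034 = \frac{1}{9} \cdot 163 \cdot 1469 + 18034 = \frac{239447}{9} + 18034 = \frac{401753}{9}$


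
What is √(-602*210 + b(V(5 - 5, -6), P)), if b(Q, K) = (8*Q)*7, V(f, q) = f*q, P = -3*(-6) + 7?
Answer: 14*I*√645 ≈ 355.56*I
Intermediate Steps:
P = 25 (P = 18 + 7 = 25)
b(Q, K) = 56*Q
√(-602*210 + b(V(5 - 5, -6), P)) = √(-602*210 + 56*((5 - 5)*(-6))) = √(-126420 + 56*(0*(-6))) = √(-126420 + 56*0) = √(-126420 + 0) = √(-126420) = 14*I*√645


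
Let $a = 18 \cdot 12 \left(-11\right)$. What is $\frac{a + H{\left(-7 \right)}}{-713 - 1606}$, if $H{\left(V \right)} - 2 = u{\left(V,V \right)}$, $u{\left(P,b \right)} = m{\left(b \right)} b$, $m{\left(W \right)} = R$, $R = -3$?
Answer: $\frac{2353}{2319} \approx 1.0147$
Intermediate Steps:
$a = -2376$ ($a = 216 \left(-11\right) = -2376$)
$m{\left(W \right)} = -3$
$u{\left(P,b \right)} = - 3 b$
$H{\left(V \right)} = 2 - 3 V$
$\frac{a + H{\left(-7 \right)}}{-713 - 1606} = \frac{-2376 + \left(2 - -21\right)}{-713 - 1606} = \frac{-2376 + \left(2 + 21\right)}{-2319} = \left(-2376 + 23\right) \left(- \frac{1}{2319}\right) = \left(-2353\right) \left(- \frac{1}{2319}\right) = \frac{2353}{2319}$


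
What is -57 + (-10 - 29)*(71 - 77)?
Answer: 177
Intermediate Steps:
-57 + (-10 - 29)*(71 - 77) = -57 - 39*(-6) = -57 + 234 = 177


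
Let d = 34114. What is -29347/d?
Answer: -29347/34114 ≈ -0.86026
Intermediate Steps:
-29347/d = -29347/34114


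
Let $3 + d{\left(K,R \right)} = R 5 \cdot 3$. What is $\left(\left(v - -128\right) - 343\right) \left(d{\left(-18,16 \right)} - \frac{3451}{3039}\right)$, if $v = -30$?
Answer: $- \frac{175614040}{3039} \approx -57787.0$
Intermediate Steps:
$d{\left(K,R \right)} = -3 + 15 R$ ($d{\left(K,R \right)} = -3 + R 5 \cdot 3 = -3 + 5 R 3 = -3 + 15 R$)
$\left(\left(v - -128\right) - 343\right) \left(d{\left(-18,16 \right)} - \frac{3451}{3039}\right) = \left(\left(-30 - -128\right) - 343\right) \left(\left(-3 + 15 \cdot 16\right) - \frac{3451}{3039}\right) = \left(\left(-30 + 128\right) - 343\right) \left(\left(-3 + 240\right) - \frac{3451}{3039}\right) = \left(98 - 343\right) \left(237 - \frac{3451}{3039}\right) = \left(-245\right) \frac{716792}{3039} = - \frac{175614040}{3039}$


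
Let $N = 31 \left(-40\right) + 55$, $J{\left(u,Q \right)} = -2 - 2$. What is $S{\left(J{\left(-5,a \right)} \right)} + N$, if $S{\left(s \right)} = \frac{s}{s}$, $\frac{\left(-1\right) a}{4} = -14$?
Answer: $-1184$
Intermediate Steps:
$a = 56$ ($a = \left(-4\right) \left(-14\right) = 56$)
$J{\left(u,Q \right)} = -4$
$S{\left(s \right)} = 1$
$N = -1185$ ($N = -1240 + 55 = -1185$)
$S{\left(J{\left(-5,a \right)} \right)} + N = 1 - 1185 = -1184$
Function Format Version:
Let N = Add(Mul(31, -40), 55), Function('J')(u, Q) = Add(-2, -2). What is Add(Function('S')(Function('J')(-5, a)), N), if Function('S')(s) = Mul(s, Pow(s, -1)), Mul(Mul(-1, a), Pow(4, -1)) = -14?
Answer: -1184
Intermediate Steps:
a = 56 (a = Mul(-4, -14) = 56)
Function('J')(u, Q) = -4
Function('S')(s) = 1
N = -1185 (N = Add(-1240, 55) = -1185)
Add(Function('S')(Function('J')(-5, a)), N) = Add(1, -1185) = -1184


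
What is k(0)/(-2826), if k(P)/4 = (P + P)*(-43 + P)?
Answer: 0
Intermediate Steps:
k(P) = 8*P*(-43 + P) (k(P) = 4*((P + P)*(-43 + P)) = 4*((2*P)*(-43 + P)) = 4*(2*P*(-43 + P)) = 8*P*(-43 + P))
k(0)/(-2826) = (8*0*(-43 + 0))/(-2826) = (8*0*(-43))*(-1/2826) = 0*(-1/2826) = 0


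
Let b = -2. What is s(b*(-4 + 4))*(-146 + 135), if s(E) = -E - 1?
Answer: 11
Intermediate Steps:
s(E) = -1 - E
s(b*(-4 + 4))*(-146 + 135) = (-1 - (-2)*(-4 + 4))*(-146 + 135) = (-1 - (-2)*0)*(-11) = (-1 - 1*0)*(-11) = (-1 + 0)*(-11) = -1*(-11) = 11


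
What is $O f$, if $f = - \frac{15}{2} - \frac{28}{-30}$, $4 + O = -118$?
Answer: $\frac{12017}{15} \approx 801.13$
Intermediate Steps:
$O = -122$ ($O = -4 - 118 = -122$)
$f = - \frac{197}{30}$ ($f = \left(-15\right) \frac{1}{2} - - \frac{14}{15} = - \frac{15}{2} + \frac{14}{15} = - \frac{197}{30} \approx -6.5667$)
$O f = \left(-122\right) \left(- \frac{197}{30}\right) = \frac{12017}{15}$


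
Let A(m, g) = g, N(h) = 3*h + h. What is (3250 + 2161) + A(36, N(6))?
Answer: 5435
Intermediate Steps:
N(h) = 4*h
(3250 + 2161) + A(36, N(6)) = (3250 + 2161) + 4*6 = 5411 + 24 = 5435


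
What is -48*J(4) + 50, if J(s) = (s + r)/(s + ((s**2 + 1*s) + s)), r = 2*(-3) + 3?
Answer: 338/7 ≈ 48.286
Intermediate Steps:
r = -3 (r = -6 + 3 = -3)
J(s) = (-3 + s)/(s**2 + 3*s) (J(s) = (s - 3)/(s + ((s**2 + 1*s) + s)) = (-3 + s)/(s + ((s**2 + s) + s)) = (-3 + s)/(s + ((s + s**2) + s)) = (-3 + s)/(s + (s**2 + 2*s)) = (-3 + s)/(s**2 + 3*s))
-48*J(4) + 50 = -48*(-3 + 4)/(4*(3 + 4)) + 50 = -12/7 + 50 = 338/7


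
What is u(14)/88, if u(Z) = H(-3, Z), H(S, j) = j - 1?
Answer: 13/88 ≈ 0.14773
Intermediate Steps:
H(S, j) = -1 + j
u(Z) = -1 + Z
u(14)/88 = (-1 + 14)/88 = 13*(1/88) = 13/88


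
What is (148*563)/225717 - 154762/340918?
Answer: -3262881461/38475494103 ≈ -0.084804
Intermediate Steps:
(148*563)/225717 - 154762/340918 = 83324*(1/225717) - 154762*1/340918 = 83324/225717 - 77381/170459 = -3262881461/38475494103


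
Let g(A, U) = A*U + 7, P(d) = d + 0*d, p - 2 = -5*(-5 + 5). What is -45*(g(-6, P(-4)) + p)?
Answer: -1485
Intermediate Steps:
p = 2 (p = 2 - 5*(-5 + 5) = 2 - 5*0 = 2 + 0 = 2)
P(d) = d (P(d) = d + 0 = d)
g(A, U) = 7 + A*U
-45*(g(-6, P(-4)) + p) = -45*((7 - 6*(-4)) + 2) = -45*((7 + 24) + 2) = -45*(31 + 2) = -45*33 = -1485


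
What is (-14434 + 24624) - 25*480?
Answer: -1810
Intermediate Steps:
(-14434 + 24624) - 25*480 = 10190 - 12000 = -1810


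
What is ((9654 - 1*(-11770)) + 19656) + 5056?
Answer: 46136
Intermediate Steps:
((9654 - 1*(-11770)) + 19656) + 5056 = ((9654 + 11770) + 19656) + 5056 = (21424 + 19656) + 5056 = 41080 + 5056 = 46136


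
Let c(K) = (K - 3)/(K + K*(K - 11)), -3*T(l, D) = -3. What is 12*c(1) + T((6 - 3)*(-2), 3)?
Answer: 11/3 ≈ 3.6667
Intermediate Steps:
T(l, D) = 1 (T(l, D) = -⅓*(-3) = 1)
c(K) = (-3 + K)/(K + K*(-11 + K))
12*c(1) + T((6 - 3)*(-2), 3) = 12*((-3 + 1)/(1*(-10 + 1))) + 1 = 12*(1*(-2)/(-9)) + 1 = 12*(1*(-⅑)*(-2)) + 1 = 12*(2/9) + 1 = 8/3 + 1 = 11/3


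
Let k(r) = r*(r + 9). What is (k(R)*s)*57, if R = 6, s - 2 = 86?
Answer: 451440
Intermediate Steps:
s = 88 (s = 2 + 86 = 88)
k(r) = r*(9 + r)
(k(R)*s)*57 = ((6*(9 + 6))*88)*57 = ((6*15)*88)*57 = (90*88)*57 = 7920*57 = 451440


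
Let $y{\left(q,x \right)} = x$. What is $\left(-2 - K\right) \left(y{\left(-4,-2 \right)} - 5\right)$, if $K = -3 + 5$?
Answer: $28$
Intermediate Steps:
$K = 2$
$\left(-2 - K\right) \left(y{\left(-4,-2 \right)} - 5\right) = \left(-2 - 2\right) \left(-2 - 5\right) = \left(-2 - 2\right) \left(-7\right) = \left(-4\right) \left(-7\right) = 28$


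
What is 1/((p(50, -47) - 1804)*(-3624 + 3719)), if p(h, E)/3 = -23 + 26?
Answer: -1/170525 ≈ -5.8642e-6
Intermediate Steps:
p(h, E) = 9 (p(h, E) = 3*(-23 + 26) = 3*3 = 9)
1/((p(50, -47) - 1804)*(-3624 + 3719)) = 1/((9 - 1804)*(-3624 + 3719)) = 1/(-1795*95) = 1/(-170525) = -1/170525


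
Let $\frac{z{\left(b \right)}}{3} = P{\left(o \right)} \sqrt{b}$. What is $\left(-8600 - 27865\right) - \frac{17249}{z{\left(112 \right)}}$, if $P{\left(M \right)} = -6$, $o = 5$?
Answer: $-36465 + \frac{17249 \sqrt{7}}{504} \approx -36374.0$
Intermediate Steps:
$z{\left(b \right)} = - 18 \sqrt{b}$ ($z{\left(b \right)} = 3 \left(- 6 \sqrt{b}\right) = - 18 \sqrt{b}$)
$\left(-8600 - 27865\right) - \frac{17249}{z{\left(112 \right)}} = \left(-8600 - 27865\right) - \frac{17249}{\left(-18\right) \sqrt{112}} = -36465 - \frac{17249}{\left(-18\right) 4 \sqrt{7}} = -36465 - \frac{17249}{\left(-72\right) \sqrt{7}} = -36465 - 17249 \left(- \frac{\sqrt{7}}{504}\right) = -36465 + \frac{17249 \sqrt{7}}{504}$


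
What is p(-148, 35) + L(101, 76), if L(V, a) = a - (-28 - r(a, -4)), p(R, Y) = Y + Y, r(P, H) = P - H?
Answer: 254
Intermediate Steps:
p(R, Y) = 2*Y
L(V, a) = 32 + 2*a (L(V, a) = a - (-28 - (a - 1*(-4))) = a - (-28 - (a + 4)) = a - (-28 - (4 + a)) = a - (-28 + (-4 - a)) = a - (-32 - a) = a + (32 + a) = 32 + 2*a)
p(-148, 35) + L(101, 76) = 2*35 + (32 + 2*76) = 70 + (32 + 152) = 70 + 184 = 254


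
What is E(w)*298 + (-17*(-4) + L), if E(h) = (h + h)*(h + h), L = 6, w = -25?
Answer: 745074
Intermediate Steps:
E(h) = 4*h² (E(h) = (2*h)*(2*h) = 4*h²)
E(w)*298 + (-17*(-4) + L) = (4*(-25)²)*298 + (-17*(-4) + 6) = (4*625)*298 + (68 + 6) = 2500*298 + 74 = 745000 + 74 = 745074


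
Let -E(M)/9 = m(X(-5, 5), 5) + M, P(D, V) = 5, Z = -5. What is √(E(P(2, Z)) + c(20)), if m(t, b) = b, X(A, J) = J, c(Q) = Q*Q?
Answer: √310 ≈ 17.607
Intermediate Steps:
c(Q) = Q²
E(M) = -45 - 9*M (E(M) = -9*(5 + M) = -45 - 9*M)
√(E(P(2, Z)) + c(20)) = √((-45 - 9*5) + 20²) = √((-45 - 45) + 400) = √(-90 + 400) = √310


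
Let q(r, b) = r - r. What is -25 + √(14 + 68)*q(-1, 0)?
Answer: -25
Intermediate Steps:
q(r, b) = 0
-25 + √(14 + 68)*q(-1, 0) = -25 + √(14 + 68)*0 = -25 + √82*0 = -25 + 0 = -25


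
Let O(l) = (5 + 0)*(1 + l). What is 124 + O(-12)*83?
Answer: -4441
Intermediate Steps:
O(l) = 5 + 5*l (O(l) = 5*(1 + l) = 5 + 5*l)
124 + O(-12)*83 = 124 + (5 + 5*(-12))*83 = 124 + (5 - 60)*83 = 124 - 55*83 = 124 - 4565 = -4441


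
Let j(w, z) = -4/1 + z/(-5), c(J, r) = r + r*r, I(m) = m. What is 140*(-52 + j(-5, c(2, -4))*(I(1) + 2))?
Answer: -9968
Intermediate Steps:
c(J, r) = r + r**2
j(w, z) = -4 - z/5 (j(w, z) = -4*1 + z*(-1/5) = -4 - z/5)
140*(-52 + j(-5, c(2, -4))*(I(1) + 2)) = 140*(-52 + (-4 - (-4)*(1 - 4)/5)*(1 + 2)) = 140*(-52 + (-4 - (-4)*(-3)/5)*3) = 140*(-52 + (-4 - 1/5*12)*3) = 140*(-52 + (-4 - 12/5)*3) = 140*(-52 - 32/5*3) = 140*(-52 - 96/5) = 140*(-356/5) = -9968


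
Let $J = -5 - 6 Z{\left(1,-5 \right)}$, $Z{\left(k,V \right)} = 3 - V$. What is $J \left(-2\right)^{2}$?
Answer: $-212$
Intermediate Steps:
$J = -53$ ($J = -5 - 6 \left(3 - -5\right) = -5 - 6 \left(3 + 5\right) = -5 - 48 = -53$)
$J \left(-2\right)^{2} = - 53 \left(-2\right)^{2} = \left(-53\right) 4 = -212$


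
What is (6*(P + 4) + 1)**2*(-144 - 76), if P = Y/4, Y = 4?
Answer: -211420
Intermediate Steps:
P = 1 (P = 4/4 = 4*(1/4) = 1)
(6*(P + 4) + 1)**2*(-144 - 76) = (6*(1 + 4) + 1)**2*(-144 - 76) = (6*5 + 1)**2*(-220) = (30 + 1)**2*(-220) = 31**2*(-220) = 961*(-220) = -211420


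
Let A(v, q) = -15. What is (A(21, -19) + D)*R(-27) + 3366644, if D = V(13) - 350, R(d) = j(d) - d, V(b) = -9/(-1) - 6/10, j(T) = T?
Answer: 3366644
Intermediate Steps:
V(b) = 42/5 (V(b) = -9*(-1) - 6*⅒ = 9 - ⅗ = 42/5)
R(d) = 0 (R(d) = d - d = 0)
D = -1708/5 (D = 42/5 - 350 = -1708/5 ≈ -341.60)
(A(21, -19) + D)*R(-27) + 3366644 = (-15 - 1708/5)*0 + 3366644 = -1783/5*0 + 3366644 = 0 + 3366644 = 3366644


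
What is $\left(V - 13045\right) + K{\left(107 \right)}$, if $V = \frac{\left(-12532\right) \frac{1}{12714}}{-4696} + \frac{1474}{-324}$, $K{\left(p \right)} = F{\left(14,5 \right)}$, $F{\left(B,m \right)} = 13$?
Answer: $- \frac{404141419895}{31000644} \approx -13037.0$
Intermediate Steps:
$K{\left(p \right)} = 13$
$V = - \frac{141027287}{31000644}$ ($V = \left(-12532\right) \frac{1}{12714} \left(- \frac{1}{4696}\right) + 1474 \left(- \frac{1}{324}\right) = \left(- \frac{482}{489}\right) \left(- \frac{1}{4696}\right) - \frac{737}{162} = \frac{241}{1148172} - \frac{737}{162} = - \frac{141027287}{31000644} \approx -4.5492$)
$\left(V - 13045\right) + K{\left(107 \right)} = \left(- \frac{141027287}{31000644} - 13045\right) + 13 = - \frac{404544428267}{31000644} + 13 = - \frac{404141419895}{31000644}$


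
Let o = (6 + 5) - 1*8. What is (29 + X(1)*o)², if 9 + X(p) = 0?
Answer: 4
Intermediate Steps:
X(p) = -9 (X(p) = -9 + 0 = -9)
o = 3 (o = 11 - 8 = 3)
(29 + X(1)*o)² = (29 - 9*3)² = (29 - 27)² = 2² = 4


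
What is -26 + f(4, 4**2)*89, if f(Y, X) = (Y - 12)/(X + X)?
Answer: -193/4 ≈ -48.250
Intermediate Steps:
f(Y, X) = (-12 + Y)/(2*X) (f(Y, X) = (-12 + Y)/((2*X)) = (-12 + Y)*(1/(2*X)) = (-12 + Y)/(2*X))
-26 + f(4, 4**2)*89 = -26 + ((-12 + 4)/(2*(4**2)))*89 = -26 + ((1/2)*(-8)/16)*89 = -26 + ((1/2)*(1/16)*(-8))*89 = -26 - 1/4*89 = -26 - 89/4 = -193/4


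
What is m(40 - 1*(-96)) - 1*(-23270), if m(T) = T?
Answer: 23406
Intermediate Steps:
m(40 - 1*(-96)) - 1*(-23270) = (40 - 1*(-96)) - 1*(-23270) = (40 + 96) + 23270 = 136 + 23270 = 23406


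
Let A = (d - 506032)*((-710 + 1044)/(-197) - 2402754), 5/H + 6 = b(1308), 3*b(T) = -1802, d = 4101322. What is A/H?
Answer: 206485660505109440/197 ≈ 1.0482e+15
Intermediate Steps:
b(T) = -1802/3 (b(T) = (1/3)*(-1802) = -1802/3)
H = -3/364 (H = 5/(-6 - 1802/3) = 5/(-1820/3) = 5*(-3/1820) = -3/364 ≈ -0.0082418)
A = -1701804894272880/197 (A = (4101322 - 506032)*((-710 + 1044)/(-197) - 2402754) = 3595290*(334*(-1/197) - 2402754) = 3595290*(-334/197 - 2402754) = 3595290*(-473342872/197) = -1701804894272880/197 ≈ -8.6386e+12)
A/H = -1701804894272880/(197*(-3/364)) = -1701804894272880/197*(-364/3) = 206485660505109440/197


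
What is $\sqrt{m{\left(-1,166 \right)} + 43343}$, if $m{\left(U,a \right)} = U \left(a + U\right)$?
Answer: $\sqrt{43178} \approx 207.79$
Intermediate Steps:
$m{\left(U,a \right)} = U \left(U + a\right)$
$\sqrt{m{\left(-1,166 \right)} + 43343} = \sqrt{- (-1 + 166) + 43343} = \sqrt{\left(-1\right) 165 + 43343} = \sqrt{-165 + 43343} = \sqrt{43178}$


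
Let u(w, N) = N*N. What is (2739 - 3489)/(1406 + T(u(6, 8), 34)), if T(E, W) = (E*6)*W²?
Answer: -75/44531 ≈ -0.0016842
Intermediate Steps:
u(w, N) = N²
T(E, W) = 6*E*W² (T(E, W) = (6*E)*W² = 6*E*W²)
(2739 - 3489)/(1406 + T(u(6, 8), 34)) = (2739 - 3489)/(1406 + 6*8²*34²) = -750/(1406 + 6*64*1156) = -750/(1406 + 443904) = -750/445310 = -750*1/445310 = -75/44531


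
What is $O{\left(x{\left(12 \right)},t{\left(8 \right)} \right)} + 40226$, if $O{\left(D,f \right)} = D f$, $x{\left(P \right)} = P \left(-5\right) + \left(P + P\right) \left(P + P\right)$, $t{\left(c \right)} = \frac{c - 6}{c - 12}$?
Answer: $39968$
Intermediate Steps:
$t{\left(c \right)} = \frac{-6 + c}{-12 + c}$
$x{\left(P \right)} = - 5 P + 4 P^{2}$ ($x{\left(P \right)} = - 5 P + 2 P 2 P = - 5 P + 4 P^{2}$)
$O{\left(x{\left(12 \right)},t{\left(8 \right)} \right)} + 40226 = 12 \left(-5 + 4 \cdot 12\right) \frac{-6 + 8}{-12 + 8} + 40226 = 12 \left(-5 + 48\right) \frac{1}{-4} \cdot 2 + 40226 = 12 \cdot 43 \left(\left(- \frac{1}{4}\right) 2\right) + 40226 = 516 \left(- \frac{1}{2}\right) + 40226 = -258 + 40226 = 39968$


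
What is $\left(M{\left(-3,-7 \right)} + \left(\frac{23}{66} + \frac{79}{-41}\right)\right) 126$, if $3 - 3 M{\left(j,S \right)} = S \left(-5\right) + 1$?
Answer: $- \frac{714777}{451} \approx -1584.9$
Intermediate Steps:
$M{\left(j,S \right)} = \frac{2}{3} + \frac{5 S}{3}$ ($M{\left(j,S \right)} = 1 - \frac{S \left(-5\right) + 1}{3} = 1 - \frac{- 5 S + 1}{3} = 1 - \frac{1 - 5 S}{3} = 1 + \left(- \frac{1}{3} + \frac{5 S}{3}\right) = \frac{2}{3} + \frac{5 S}{3}$)
$\left(M{\left(-3,-7 \right)} + \left(\frac{23}{66} + \frac{79}{-41}\right)\right) 126 = \left(\left(\frac{2}{3} + \frac{5}{3} \left(-7\right)\right) + \left(\frac{23}{66} + \frac{79}{-41}\right)\right) 126 = \left(\left(\frac{2}{3} - \frac{35}{3}\right) + \left(23 \cdot \frac{1}{66} + 79 \left(- \frac{1}{41}\right)\right)\right) 126 = \left(-11 + \left(\frac{23}{66} - \frac{79}{41}\right)\right) 126 = \left(-11 - \frac{4271}{2706}\right) 126 = \left(- \frac{34037}{2706}\right) 126 = - \frac{714777}{451}$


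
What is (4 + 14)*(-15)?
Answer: -270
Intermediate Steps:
(4 + 14)*(-15) = 18*(-15) = -270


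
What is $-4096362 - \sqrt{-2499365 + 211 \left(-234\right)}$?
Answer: $-4096362 - i \sqrt{2548739} \approx -4.0964 \cdot 10^{6} - 1596.5 i$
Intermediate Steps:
$-4096362 - \sqrt{-2499365 + 211 \left(-234\right)} = -4096362 - \sqrt{-2499365 - 49374} = -4096362 - \sqrt{-2548739} = -4096362 - i \sqrt{2548739}$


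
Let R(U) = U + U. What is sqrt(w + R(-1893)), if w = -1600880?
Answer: I*sqrt(1604666) ≈ 1266.8*I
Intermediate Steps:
R(U) = 2*U
sqrt(w + R(-1893)) = sqrt(-1600880 + 2*(-1893)) = sqrt(-1600880 - 3786) = sqrt(-1604666) = I*sqrt(1604666)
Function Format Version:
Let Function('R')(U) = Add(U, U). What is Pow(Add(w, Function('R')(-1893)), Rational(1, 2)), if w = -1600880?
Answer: Mul(I, Pow(1604666, Rational(1, 2))) ≈ Mul(1266.8, I)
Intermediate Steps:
Function('R')(U) = Mul(2, U)
Pow(Add(w, Function('R')(-1893)), Rational(1, 2)) = Pow(Add(-1600880, Mul(2, -1893)), Rational(1, 2)) = Pow(Add(-1600880, -3786), Rational(1, 2)) = Pow(-1604666, Rational(1, 2)) = Mul(I, Pow(1604666, Rational(1, 2)))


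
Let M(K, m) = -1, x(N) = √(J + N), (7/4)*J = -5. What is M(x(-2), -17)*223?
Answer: -223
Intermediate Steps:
J = -20/7 (J = (4/7)*(-5) = -20/7 ≈ -2.8571)
x(N) = √(-20/7 + N)
M(x(-2), -17)*223 = -1*223 = -223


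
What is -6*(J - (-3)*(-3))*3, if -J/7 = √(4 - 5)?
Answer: 162 + 126*I ≈ 162.0 + 126.0*I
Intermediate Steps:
J = -7*I (J = -7*√(4 - 5) = -7*I ≈ -7.0*I)
-6*(J - (-3)*(-3))*3 = -6*(-7*I - (-3)*(-3))*3 = -6*(-7*I - 3*3)*3 = -6*(-7*I - 9)*3 = -6*(-9 - 7*I)*3 = (54 + 42*I)*3 = 162 + 126*I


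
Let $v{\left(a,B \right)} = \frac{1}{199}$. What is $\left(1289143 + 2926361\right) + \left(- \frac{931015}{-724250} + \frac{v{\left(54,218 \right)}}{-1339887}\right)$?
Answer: $\frac{162813115800539495489}{38622443758050} \approx 4.2155 \cdot 10^{6}$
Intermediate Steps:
$v{\left(a,B \right)} = \frac{1}{199}$
$\left(1289143 + 2926361\right) + \left(- \frac{931015}{-724250} + \frac{v{\left(54,218 \right)}}{-1339887}\right) = \left(1289143 + 2926361\right) + \left(- \frac{931015}{-724250} + \frac{1}{199 \left(-1339887\right)}\right) = 4215504 + \left(\left(-931015\right) \left(- \frac{1}{724250}\right) + \frac{1}{199} \left(- \frac{1}{1339887}\right)\right) = 4215504 + \left(\frac{186203}{144850} - \frac{1}{266637513}\right) = 4215504 + \frac{49648704688289}{38622443758050} = \frac{162813115800539495489}{38622443758050}$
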